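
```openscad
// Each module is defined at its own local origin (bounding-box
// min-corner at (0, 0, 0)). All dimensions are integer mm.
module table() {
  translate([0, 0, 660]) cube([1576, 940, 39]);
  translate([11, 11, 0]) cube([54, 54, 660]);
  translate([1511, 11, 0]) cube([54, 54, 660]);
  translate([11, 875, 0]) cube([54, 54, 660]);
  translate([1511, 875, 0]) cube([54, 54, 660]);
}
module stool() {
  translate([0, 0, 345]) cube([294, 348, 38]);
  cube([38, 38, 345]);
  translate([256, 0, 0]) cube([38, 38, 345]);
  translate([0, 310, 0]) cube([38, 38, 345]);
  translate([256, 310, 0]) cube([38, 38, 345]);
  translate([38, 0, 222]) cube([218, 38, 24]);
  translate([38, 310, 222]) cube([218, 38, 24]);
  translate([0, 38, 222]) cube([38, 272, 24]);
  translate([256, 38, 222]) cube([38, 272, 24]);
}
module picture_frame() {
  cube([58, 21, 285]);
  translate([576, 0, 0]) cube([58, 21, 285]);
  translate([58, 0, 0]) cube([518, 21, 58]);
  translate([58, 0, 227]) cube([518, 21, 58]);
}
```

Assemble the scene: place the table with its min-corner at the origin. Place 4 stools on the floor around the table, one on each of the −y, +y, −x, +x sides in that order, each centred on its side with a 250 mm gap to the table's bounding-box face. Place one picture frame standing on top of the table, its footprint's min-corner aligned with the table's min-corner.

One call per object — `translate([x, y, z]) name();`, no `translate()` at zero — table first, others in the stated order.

table();
translate([641, -598, 0]) stool();
translate([641, 1190, 0]) stool();
translate([-544, 296, 0]) stool();
translate([1826, 296, 0]) stool();
translate([0, 0, 699]) picture_frame();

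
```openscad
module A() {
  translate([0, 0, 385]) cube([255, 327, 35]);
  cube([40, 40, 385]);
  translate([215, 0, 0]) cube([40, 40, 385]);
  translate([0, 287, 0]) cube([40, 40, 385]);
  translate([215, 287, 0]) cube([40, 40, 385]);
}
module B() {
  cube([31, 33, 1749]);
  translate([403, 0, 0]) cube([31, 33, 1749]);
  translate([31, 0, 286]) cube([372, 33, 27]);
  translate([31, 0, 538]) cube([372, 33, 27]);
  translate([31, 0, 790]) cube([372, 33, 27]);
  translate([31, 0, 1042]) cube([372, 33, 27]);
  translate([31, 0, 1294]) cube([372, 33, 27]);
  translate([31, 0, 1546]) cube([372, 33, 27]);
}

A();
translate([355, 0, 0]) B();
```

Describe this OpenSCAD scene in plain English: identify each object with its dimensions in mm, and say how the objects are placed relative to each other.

A is a four-legged stool. The seat is a 255×327×35 mm slab whose top surface is at z = 420 mm; four square legs, each 40×40 mm in cross-section, run from the floor (z = 0) to the underside of the seat, each flush with a corner of the seat.

B is a wooden ladder with two side rails of 31×33 mm section and 1749 mm height, set 434 mm apart overall. Between them run 6 rectangular rungs (33 mm deep, 27 mm thick), front faces flush with the rails' −y face. The bottom of the first rung is 286 mm above the floor and each subsequent rung is 252 mm higher than the one below.

The ladder is on the floor beside the stool on its +x side.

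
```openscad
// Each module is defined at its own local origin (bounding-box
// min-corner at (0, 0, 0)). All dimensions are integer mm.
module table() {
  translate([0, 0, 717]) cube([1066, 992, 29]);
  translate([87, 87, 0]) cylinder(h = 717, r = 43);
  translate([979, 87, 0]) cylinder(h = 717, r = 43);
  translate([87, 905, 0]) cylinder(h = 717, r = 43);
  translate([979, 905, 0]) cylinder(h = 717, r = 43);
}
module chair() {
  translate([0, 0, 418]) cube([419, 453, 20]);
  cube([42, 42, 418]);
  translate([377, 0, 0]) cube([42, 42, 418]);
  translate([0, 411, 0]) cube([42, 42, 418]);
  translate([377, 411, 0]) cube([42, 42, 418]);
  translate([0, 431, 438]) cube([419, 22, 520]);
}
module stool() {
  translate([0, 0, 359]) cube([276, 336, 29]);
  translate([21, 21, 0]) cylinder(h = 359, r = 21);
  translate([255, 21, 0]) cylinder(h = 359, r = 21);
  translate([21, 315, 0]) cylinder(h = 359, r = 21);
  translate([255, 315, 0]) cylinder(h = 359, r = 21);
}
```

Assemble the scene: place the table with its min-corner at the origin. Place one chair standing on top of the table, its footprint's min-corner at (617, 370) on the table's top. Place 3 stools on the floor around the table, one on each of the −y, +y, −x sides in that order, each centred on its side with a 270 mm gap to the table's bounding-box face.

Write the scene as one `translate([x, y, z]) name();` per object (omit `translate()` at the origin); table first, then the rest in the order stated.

table();
translate([617, 370, 746]) chair();
translate([395, -606, 0]) stool();
translate([395, 1262, 0]) stool();
translate([-546, 328, 0]) stool();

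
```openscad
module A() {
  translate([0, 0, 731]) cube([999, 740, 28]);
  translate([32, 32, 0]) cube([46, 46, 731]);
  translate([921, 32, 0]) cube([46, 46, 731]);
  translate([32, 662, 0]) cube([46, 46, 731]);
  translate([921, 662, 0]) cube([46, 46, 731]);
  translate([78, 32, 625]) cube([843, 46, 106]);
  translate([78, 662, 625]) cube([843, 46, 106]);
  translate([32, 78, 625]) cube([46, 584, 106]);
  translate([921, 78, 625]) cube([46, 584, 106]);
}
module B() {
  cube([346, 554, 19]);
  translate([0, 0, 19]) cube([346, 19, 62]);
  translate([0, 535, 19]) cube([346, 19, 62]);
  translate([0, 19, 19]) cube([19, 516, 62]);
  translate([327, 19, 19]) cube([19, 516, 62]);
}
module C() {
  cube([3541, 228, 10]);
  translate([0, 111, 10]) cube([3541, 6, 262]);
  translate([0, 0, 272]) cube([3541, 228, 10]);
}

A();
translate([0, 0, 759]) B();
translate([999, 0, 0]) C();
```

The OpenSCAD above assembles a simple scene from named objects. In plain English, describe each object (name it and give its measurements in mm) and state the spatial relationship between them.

A is a table: top 999 mm (x) × 740 mm (y), 28 mm thick, upper face at z = 759 mm, on four 46×46 mm square legs, each inset 32 mm from the nearest pair of top edges, running from z = 0 to the bottom of the top. Four apron rails, 46 mm thick and 106 mm tall, run between adjacent legs with their top edges flush with the underside of the top and their outer faces flush with the legs' outer faces.

B is an open storage box with external size 346×554×81 mm and wall thickness 19 mm (the base is also 19 mm thick). The base covers the whole footprint; the four walls stand on the base, with the y-facing walls full-width and the x-facing walls fitting between their inner faces.

C is an I-beam lying along x, 3541 mm long. Overall section height 282 mm. Two flanges 228 mm wide (y) and 10 mm thick, one on the floor and one at the top; a web 6 mm thick runs between them, centred on the flange width.

The open box is on top of the table. The I-beam is against the table's +x side, with their −y faces flush.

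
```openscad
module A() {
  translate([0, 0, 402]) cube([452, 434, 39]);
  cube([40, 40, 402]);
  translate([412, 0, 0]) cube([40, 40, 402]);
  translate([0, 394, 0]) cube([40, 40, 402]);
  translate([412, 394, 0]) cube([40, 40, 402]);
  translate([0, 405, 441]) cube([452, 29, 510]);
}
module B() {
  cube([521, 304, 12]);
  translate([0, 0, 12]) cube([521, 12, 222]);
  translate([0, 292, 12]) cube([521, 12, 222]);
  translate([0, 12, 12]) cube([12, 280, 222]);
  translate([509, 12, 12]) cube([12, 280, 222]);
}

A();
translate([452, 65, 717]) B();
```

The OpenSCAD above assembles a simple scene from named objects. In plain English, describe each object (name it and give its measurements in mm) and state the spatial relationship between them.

A is a chair: 452×434 mm seat, 39 mm thick, top at z = 441 mm, on four 40 mm square corner legs flush with the seat edges. A 29 mm thick backrest slab spans the full seat width, extending 510 mm above the seat top, its back face flush with the seat's +y edge.

B is an open storage box with external size 521×304×234 mm and wall thickness 12 mm (the base is also 12 mm thick). The base covers the whole footprint; the four walls stand on the base, with the y-facing walls full-width and the x-facing walls fitting between their inner faces.

The open box is beside the chair with their tops flush at z = 951.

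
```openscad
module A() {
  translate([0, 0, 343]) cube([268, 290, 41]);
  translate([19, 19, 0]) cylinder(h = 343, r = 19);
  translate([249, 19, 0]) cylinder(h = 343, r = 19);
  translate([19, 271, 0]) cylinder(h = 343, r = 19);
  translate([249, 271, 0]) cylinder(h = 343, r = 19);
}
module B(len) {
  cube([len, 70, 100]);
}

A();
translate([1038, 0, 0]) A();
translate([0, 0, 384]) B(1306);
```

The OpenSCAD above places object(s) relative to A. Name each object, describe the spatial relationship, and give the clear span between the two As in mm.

Second stool starts at x = 1038; first ends at x = 268; clear span = 1038 − 268 = 770 mm.

A is a stool. B is a beam. A beam spans the tops of two stools. The clear span between the two stools is 770 mm.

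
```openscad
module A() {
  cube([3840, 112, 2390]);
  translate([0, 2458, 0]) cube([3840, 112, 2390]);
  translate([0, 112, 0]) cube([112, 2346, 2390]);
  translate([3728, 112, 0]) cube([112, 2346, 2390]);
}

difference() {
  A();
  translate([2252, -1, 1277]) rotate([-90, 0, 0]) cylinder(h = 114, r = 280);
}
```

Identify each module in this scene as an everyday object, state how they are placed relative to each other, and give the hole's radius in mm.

A is a house frame. The house frame has a circular hole through its front wall. The hole's radius is 280 mm.

The subtracted cylinder has r = 280 mm.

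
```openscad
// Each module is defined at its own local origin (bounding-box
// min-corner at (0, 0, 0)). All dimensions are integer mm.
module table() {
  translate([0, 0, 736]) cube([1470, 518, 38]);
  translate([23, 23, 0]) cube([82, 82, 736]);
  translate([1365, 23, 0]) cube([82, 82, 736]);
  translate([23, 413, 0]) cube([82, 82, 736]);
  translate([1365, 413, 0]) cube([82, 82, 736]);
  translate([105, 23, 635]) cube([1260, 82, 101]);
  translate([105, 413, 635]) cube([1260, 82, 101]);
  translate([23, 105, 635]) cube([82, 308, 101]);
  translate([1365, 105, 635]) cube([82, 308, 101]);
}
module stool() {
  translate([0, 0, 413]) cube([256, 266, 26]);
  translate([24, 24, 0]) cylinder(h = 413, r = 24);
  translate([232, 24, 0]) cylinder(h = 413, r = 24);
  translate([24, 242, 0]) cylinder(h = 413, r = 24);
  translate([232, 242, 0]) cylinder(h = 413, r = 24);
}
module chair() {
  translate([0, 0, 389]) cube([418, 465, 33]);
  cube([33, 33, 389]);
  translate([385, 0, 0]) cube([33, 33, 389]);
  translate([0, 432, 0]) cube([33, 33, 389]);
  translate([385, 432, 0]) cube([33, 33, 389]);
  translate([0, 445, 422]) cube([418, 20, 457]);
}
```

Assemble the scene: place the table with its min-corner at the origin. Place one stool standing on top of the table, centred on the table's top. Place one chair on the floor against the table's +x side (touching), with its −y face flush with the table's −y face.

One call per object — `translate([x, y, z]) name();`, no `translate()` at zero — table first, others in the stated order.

table();
translate([607, 126, 774]) stool();
translate([1470, 0, 0]) chair();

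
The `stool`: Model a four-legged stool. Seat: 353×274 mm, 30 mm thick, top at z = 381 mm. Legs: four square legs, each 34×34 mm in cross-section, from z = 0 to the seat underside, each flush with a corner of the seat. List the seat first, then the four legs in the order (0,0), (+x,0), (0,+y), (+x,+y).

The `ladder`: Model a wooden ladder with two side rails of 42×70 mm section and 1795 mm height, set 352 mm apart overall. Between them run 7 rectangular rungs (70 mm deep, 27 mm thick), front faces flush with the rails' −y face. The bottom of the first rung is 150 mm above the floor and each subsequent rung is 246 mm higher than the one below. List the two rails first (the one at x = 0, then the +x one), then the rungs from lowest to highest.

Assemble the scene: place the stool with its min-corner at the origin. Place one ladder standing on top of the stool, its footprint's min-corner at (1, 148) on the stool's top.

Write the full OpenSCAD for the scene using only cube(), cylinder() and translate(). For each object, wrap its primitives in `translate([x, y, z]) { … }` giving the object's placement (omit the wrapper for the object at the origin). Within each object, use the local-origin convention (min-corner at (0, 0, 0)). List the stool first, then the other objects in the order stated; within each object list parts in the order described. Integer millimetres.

translate([0, 0, 351]) cube([353, 274, 30]);
cube([34, 34, 351]);
translate([319, 0, 0]) cube([34, 34, 351]);
translate([0, 240, 0]) cube([34, 34, 351]);
translate([319, 240, 0]) cube([34, 34, 351]);
translate([1, 148, 381]) {
  cube([42, 70, 1795]);
  translate([310, 0, 0]) cube([42, 70, 1795]);
  translate([42, 0, 150]) cube([268, 70, 27]);
  translate([42, 0, 396]) cube([268, 70, 27]);
  translate([42, 0, 642]) cube([268, 70, 27]);
  translate([42, 0, 888]) cube([268, 70, 27]);
  translate([42, 0, 1134]) cube([268, 70, 27]);
  translate([42, 0, 1380]) cube([268, 70, 27]);
  translate([42, 0, 1626]) cube([268, 70, 27]);
}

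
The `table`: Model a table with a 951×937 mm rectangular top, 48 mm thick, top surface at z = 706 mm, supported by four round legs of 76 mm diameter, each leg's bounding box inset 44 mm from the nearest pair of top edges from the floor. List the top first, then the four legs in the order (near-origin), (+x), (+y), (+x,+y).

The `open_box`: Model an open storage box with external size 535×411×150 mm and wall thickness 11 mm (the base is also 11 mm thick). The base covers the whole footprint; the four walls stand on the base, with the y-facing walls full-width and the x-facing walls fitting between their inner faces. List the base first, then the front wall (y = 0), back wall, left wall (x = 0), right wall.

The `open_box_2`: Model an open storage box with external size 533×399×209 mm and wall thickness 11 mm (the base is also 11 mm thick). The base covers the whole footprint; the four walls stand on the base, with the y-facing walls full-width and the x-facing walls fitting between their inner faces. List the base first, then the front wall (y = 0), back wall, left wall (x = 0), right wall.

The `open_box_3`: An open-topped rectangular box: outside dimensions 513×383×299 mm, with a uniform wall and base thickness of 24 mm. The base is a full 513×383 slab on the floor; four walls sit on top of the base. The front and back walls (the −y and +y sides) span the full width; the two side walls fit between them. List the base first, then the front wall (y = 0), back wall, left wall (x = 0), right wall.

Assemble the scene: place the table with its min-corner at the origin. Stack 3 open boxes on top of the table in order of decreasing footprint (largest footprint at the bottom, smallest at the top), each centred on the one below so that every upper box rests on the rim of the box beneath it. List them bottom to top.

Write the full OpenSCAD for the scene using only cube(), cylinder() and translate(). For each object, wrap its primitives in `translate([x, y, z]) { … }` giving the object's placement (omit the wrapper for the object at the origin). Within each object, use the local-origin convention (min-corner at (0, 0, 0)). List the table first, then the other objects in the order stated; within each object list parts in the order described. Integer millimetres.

translate([0, 0, 658]) cube([951, 937, 48]);
translate([82, 82, 0]) cylinder(h = 658, r = 38);
translate([869, 82, 0]) cylinder(h = 658, r = 38);
translate([82, 855, 0]) cylinder(h = 658, r = 38);
translate([869, 855, 0]) cylinder(h = 658, r = 38);
translate([208, 263, 706]) {
  cube([535, 411, 11]);
  translate([0, 0, 11]) cube([535, 11, 139]);
  translate([0, 400, 11]) cube([535, 11, 139]);
  translate([0, 11, 11]) cube([11, 389, 139]);
  translate([524, 11, 11]) cube([11, 389, 139]);
}
translate([209, 269, 856]) {
  cube([533, 399, 11]);
  translate([0, 0, 11]) cube([533, 11, 198]);
  translate([0, 388, 11]) cube([533, 11, 198]);
  translate([0, 11, 11]) cube([11, 377, 198]);
  translate([522, 11, 11]) cube([11, 377, 198]);
}
translate([219, 277, 1065]) {
  cube([513, 383, 24]);
  translate([0, 0, 24]) cube([513, 24, 275]);
  translate([0, 359, 24]) cube([513, 24, 275]);
  translate([0, 24, 24]) cube([24, 335, 275]);
  translate([489, 24, 24]) cube([24, 335, 275]);
}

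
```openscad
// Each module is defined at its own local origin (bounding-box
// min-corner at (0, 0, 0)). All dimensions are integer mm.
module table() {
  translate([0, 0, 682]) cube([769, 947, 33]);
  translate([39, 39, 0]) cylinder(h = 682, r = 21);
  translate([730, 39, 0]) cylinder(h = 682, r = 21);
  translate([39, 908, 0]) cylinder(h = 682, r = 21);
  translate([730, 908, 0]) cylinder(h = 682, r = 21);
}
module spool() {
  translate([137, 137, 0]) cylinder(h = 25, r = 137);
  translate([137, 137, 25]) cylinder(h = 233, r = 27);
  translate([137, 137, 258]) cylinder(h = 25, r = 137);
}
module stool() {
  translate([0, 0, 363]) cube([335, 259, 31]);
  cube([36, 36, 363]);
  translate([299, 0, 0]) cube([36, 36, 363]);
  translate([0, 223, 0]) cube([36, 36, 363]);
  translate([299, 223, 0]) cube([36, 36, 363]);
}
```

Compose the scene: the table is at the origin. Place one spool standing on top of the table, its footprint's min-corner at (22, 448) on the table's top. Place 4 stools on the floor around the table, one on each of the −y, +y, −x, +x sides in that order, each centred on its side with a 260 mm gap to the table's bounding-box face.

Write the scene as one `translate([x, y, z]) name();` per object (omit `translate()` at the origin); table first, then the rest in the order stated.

table();
translate([22, 448, 715]) spool();
translate([217, -519, 0]) stool();
translate([217, 1207, 0]) stool();
translate([-595, 344, 0]) stool();
translate([1029, 344, 0]) stool();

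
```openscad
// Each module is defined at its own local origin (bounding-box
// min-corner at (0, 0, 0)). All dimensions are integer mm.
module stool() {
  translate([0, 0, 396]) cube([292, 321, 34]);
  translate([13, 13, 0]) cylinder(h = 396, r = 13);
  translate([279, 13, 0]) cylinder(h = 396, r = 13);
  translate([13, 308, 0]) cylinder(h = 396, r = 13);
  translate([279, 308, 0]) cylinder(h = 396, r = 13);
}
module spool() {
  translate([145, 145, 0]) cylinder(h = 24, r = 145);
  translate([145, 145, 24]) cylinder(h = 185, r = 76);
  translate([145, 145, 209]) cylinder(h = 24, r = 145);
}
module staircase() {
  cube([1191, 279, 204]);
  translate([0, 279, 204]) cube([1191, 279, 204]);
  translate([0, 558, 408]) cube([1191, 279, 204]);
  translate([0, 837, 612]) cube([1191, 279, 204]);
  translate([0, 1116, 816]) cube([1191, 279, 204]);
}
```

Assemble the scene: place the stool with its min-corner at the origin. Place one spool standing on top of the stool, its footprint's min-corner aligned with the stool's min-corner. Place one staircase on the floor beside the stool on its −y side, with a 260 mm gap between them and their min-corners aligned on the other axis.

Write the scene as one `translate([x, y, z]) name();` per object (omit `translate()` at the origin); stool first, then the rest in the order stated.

stool();
translate([0, 0, 430]) spool();
translate([0, -1655, 0]) staircase();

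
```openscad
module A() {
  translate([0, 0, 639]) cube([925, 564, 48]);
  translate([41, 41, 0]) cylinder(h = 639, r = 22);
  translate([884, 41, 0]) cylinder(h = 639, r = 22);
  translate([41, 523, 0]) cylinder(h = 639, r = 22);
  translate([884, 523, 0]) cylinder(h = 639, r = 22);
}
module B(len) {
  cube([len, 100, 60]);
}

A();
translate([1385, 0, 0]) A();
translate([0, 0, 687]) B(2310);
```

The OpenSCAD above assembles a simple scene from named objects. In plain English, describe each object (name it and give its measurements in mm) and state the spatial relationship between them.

A is a table: top 925 mm (x) × 564 mm (y), 48 mm thick, upper face at z = 687 mm, on four round legs of 44 mm diameter, each leg's bounding box inset 19 mm from the nearest pair of top edges, running from z = 0 to the bottom of the top.

B is a rectangular beam 2310 mm long (x), 100 mm deep (y), 60 mm thick (z).

The beam spans the tops of two tables placed 460 mm apart, resting at z = 687 mm.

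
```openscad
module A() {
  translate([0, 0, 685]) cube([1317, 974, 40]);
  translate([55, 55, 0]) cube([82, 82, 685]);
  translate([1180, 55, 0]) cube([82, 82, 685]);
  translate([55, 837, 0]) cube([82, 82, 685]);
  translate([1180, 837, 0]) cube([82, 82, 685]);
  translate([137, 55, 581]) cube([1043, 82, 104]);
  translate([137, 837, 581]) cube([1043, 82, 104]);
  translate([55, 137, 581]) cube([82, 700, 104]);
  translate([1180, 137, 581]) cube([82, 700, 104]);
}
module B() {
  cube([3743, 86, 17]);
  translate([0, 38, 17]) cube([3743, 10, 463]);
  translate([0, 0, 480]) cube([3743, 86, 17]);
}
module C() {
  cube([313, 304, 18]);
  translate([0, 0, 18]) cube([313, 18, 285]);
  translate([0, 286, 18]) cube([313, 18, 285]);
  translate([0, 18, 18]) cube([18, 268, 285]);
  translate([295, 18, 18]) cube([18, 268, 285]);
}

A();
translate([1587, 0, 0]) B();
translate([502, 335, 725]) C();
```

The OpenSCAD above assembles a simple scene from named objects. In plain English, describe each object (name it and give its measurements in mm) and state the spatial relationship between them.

A is a table: top 1317 mm (x) × 974 mm (y), 40 mm thick, upper face at z = 725 mm, on four 82×82 mm square legs, each inset 55 mm from the nearest pair of top edges, running from z = 0 to the bottom of the top. Four apron rails, 82 mm thick and 104 mm tall, run between adjacent legs with their top edges flush with the underside of the top and their outer faces flush with the legs' outer faces.

B is an I-beam lying along x, 3743 mm long. Overall section height 497 mm. Two flanges 86 mm wide (y) and 17 mm thick, one on the floor and one at the top; a web 10 mm thick runs between them, centred on the flange width.

C is an open storage box with external size 313×304×303 mm and wall thickness 18 mm (the base is also 18 mm thick). The base covers the whole footprint; the four walls stand on the base, with the y-facing walls full-width and the x-facing walls fitting between their inner faces.

The I-beam is on the floor beside the table on its +x side. The open box is on top of the table, centred.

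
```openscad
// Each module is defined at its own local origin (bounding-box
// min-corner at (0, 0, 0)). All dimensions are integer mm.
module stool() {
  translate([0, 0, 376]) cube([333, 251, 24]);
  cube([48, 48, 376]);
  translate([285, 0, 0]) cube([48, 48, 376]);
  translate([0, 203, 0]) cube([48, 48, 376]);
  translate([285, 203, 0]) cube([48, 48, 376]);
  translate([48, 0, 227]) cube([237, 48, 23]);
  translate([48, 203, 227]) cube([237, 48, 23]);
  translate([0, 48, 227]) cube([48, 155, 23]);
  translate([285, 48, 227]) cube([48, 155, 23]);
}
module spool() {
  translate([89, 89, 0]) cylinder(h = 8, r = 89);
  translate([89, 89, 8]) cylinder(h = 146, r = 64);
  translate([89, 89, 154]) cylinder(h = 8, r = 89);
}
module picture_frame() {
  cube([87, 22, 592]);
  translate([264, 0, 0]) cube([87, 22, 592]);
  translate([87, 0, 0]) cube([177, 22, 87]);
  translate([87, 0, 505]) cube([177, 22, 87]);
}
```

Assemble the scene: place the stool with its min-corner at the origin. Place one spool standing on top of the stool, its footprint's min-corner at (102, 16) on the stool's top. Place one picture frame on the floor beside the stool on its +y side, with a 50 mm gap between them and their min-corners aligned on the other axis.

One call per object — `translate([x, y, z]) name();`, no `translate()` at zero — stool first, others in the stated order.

stool();
translate([102, 16, 400]) spool();
translate([0, 301, 0]) picture_frame();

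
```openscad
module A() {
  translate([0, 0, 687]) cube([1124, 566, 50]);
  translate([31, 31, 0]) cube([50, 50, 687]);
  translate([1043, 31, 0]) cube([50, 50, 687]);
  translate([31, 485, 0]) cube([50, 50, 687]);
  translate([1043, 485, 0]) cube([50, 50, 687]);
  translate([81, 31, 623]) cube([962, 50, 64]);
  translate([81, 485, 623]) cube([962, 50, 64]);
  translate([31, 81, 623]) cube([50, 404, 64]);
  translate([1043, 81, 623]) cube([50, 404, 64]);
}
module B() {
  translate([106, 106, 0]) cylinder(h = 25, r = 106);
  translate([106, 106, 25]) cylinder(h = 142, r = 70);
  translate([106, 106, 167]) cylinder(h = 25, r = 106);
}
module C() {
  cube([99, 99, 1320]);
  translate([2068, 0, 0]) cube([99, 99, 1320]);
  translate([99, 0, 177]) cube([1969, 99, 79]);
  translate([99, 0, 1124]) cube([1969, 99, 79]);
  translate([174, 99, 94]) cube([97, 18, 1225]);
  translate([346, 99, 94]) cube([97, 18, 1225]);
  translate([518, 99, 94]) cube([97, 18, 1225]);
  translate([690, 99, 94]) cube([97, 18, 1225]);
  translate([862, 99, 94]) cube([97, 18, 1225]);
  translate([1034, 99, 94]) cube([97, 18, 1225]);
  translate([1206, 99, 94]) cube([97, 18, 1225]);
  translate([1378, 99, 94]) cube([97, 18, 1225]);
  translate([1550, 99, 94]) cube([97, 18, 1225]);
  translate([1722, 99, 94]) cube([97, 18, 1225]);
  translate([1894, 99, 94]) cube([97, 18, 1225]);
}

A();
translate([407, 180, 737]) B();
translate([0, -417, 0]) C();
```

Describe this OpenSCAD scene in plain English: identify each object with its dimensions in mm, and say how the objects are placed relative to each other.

A is a table: top 1124 mm (x) × 566 mm (y), 50 mm thick, upper face at z = 737 mm, on four 50×50 mm square legs, each inset 31 mm from the nearest pair of top edges, running from z = 0 to the bottom of the top. Four apron rails, 50 mm thick and 64 mm tall, run between adjacent legs with their top edges flush with the underside of the top and their outer faces flush with the legs' outer faces.

B is a spool: two coaxial disc flanges of radius 106 mm and thickness 25 mm, joined by a core cylinder of radius 70 mm and height 142 mm. The lower flange rests on z = 0 and the three cylinders share a vertical axis.

C is a fence section. Two 99×99 mm posts, 1320 mm tall, stand on the floor with a clear span of 1969 mm between their inner faces. Two horizontal rails of 99×79 mm section span the gap between the posts with their undersides at z = 177 mm and z = 1124 mm, flush with the posts' −y face. 11 pickets, each 97 mm wide, 18 mm thick and 1225 mm tall, are fixed to the +y face of the rails with their bottoms at z = 94 mm, evenly spaced across the span with equal gaps (rounded down to the nearest mm) at the −x end and between each pair — any rounding remainder accumulates at the +x end.

The spool is on top of the table. The fence section is on the floor beside the table on its −y side.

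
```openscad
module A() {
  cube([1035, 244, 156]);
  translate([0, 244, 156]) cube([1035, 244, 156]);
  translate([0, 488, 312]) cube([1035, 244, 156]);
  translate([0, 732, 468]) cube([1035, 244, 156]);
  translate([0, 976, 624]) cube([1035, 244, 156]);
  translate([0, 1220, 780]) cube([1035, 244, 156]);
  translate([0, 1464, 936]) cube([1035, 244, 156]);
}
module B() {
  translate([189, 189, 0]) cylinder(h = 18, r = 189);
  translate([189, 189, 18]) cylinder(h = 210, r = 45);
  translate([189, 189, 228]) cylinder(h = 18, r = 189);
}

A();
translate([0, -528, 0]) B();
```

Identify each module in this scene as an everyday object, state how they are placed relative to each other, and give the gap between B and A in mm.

The spool's nearest face is 150 mm from the staircase's −y face.

A is a staircase. B is a spool. The spool is on the floor beside the staircase on its −y side. The gap between the spool and the staircase is 150 mm.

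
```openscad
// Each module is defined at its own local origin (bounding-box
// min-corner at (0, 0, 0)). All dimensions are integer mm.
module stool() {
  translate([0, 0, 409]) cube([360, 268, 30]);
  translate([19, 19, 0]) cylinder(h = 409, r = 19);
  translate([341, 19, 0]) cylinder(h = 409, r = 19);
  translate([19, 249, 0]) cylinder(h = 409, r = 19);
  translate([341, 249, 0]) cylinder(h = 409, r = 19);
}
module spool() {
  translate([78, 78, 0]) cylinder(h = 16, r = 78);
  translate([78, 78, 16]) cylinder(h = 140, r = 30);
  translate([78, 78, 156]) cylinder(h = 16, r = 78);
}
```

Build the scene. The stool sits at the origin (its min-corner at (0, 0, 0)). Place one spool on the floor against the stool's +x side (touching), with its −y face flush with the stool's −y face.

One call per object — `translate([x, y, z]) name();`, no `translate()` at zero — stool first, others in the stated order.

stool();
translate([360, 0, 0]) spool();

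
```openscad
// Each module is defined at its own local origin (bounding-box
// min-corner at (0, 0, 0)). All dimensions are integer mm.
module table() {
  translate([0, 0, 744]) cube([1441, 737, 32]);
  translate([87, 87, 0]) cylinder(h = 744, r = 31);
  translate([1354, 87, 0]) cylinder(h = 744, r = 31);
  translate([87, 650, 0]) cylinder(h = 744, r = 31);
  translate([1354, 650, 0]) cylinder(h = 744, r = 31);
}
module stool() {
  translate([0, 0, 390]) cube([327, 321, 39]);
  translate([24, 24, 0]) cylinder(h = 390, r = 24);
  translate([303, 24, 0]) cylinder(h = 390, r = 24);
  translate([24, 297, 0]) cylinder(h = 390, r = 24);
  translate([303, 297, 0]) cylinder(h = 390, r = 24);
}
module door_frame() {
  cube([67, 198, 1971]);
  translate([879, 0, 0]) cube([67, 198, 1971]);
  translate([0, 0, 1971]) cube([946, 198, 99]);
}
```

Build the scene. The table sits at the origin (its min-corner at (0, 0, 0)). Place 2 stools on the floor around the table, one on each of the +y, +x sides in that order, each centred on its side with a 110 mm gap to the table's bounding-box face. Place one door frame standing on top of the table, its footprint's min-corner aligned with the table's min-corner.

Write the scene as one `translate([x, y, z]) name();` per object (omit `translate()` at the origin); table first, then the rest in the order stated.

table();
translate([557, 847, 0]) stool();
translate([1551, 208, 0]) stool();
translate([0, 0, 776]) door_frame();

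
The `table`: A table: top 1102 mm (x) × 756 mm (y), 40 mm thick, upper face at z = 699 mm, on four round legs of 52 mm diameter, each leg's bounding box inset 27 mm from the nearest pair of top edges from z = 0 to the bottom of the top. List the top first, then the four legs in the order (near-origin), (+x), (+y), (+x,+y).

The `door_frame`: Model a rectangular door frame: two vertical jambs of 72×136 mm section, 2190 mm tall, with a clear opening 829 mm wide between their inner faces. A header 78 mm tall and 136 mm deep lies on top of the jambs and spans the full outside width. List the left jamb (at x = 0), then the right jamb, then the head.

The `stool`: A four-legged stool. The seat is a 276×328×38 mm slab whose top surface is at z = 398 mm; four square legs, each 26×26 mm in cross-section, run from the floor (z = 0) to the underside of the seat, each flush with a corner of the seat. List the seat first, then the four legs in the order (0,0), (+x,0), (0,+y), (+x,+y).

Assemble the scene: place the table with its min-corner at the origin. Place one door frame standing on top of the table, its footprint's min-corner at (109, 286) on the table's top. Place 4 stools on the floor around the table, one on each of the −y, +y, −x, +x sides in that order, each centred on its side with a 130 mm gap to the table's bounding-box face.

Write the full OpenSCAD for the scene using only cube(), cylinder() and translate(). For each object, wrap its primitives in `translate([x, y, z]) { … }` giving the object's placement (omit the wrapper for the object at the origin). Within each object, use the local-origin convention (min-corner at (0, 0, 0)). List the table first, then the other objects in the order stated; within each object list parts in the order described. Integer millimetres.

translate([0, 0, 659]) cube([1102, 756, 40]);
translate([53, 53, 0]) cylinder(h = 659, r = 26);
translate([1049, 53, 0]) cylinder(h = 659, r = 26);
translate([53, 703, 0]) cylinder(h = 659, r = 26);
translate([1049, 703, 0]) cylinder(h = 659, r = 26);
translate([109, 286, 699]) {
  cube([72, 136, 2190]);
  translate([901, 0, 0]) cube([72, 136, 2190]);
  translate([0, 0, 2190]) cube([973, 136, 78]);
}
translate([413, -458, 0]) {
  translate([0, 0, 360]) cube([276, 328, 38]);
  cube([26, 26, 360]);
  translate([250, 0, 0]) cube([26, 26, 360]);
  translate([0, 302, 0]) cube([26, 26, 360]);
  translate([250, 302, 0]) cube([26, 26, 360]);
}
translate([413, 886, 0]) {
  translate([0, 0, 360]) cube([276, 328, 38]);
  cube([26, 26, 360]);
  translate([250, 0, 0]) cube([26, 26, 360]);
  translate([0, 302, 0]) cube([26, 26, 360]);
  translate([250, 302, 0]) cube([26, 26, 360]);
}
translate([-406, 214, 0]) {
  translate([0, 0, 360]) cube([276, 328, 38]);
  cube([26, 26, 360]);
  translate([250, 0, 0]) cube([26, 26, 360]);
  translate([0, 302, 0]) cube([26, 26, 360]);
  translate([250, 302, 0]) cube([26, 26, 360]);
}
translate([1232, 214, 0]) {
  translate([0, 0, 360]) cube([276, 328, 38]);
  cube([26, 26, 360]);
  translate([250, 0, 0]) cube([26, 26, 360]);
  translate([0, 302, 0]) cube([26, 26, 360]);
  translate([250, 302, 0]) cube([26, 26, 360]);
}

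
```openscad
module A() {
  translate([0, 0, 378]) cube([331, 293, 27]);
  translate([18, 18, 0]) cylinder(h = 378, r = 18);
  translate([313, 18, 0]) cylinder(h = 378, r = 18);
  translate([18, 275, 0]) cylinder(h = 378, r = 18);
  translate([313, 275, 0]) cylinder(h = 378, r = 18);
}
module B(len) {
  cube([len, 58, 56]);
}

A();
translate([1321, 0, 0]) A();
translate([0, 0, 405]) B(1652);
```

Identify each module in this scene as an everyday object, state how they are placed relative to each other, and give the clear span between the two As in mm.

A is a stool. B is a beam. A beam spans the tops of two stools. The clear span between the two stools is 990 mm.

Second stool starts at x = 1321; first ends at x = 331; clear span = 1321 − 331 = 990 mm.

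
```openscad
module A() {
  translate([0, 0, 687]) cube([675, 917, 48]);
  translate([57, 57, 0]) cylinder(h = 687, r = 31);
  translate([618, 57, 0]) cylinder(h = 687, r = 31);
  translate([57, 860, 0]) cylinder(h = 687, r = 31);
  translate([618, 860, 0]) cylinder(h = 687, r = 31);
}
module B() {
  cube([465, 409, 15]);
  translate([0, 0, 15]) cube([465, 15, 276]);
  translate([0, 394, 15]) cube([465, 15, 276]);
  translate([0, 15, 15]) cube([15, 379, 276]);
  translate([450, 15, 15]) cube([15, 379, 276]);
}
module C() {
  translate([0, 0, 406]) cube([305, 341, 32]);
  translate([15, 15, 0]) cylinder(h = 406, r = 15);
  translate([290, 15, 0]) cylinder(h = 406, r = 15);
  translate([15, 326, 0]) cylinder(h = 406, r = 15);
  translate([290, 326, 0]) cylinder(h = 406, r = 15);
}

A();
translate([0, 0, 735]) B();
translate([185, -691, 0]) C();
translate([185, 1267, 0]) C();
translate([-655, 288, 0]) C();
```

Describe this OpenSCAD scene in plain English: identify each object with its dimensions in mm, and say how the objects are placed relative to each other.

A is a table: top 675 mm (x) × 917 mm (y), 48 mm thick, upper face at z = 735 mm, on four round legs of 62 mm diameter, each leg's bounding box inset 26 mm from the nearest pair of top edges, running from z = 0 to the bottom of the top.

B is an open-topped rectangular box: outside dimensions 465×409×291 mm, with a uniform wall and base thickness of 15 mm. The base is a full 465×409 slab on the floor; four walls sit on top of the base. The front and back walls (the −y and +y sides) span the full width; the two side walls fit between them.

C is a simple wooden stool: a rectangular seat 305 mm (x) by 341 mm (y), 32 mm thick, top face at z = 438 mm, on four round legs, each 30 mm in diameter. The legs rest on z = 0, each leg's axis is inset half a diameter from the nearest pair of seat edges (so the leg's bounding box is flush with the corner).

The open box is on top of the table. Three stools sit around the table at the −y, +y, −x sides.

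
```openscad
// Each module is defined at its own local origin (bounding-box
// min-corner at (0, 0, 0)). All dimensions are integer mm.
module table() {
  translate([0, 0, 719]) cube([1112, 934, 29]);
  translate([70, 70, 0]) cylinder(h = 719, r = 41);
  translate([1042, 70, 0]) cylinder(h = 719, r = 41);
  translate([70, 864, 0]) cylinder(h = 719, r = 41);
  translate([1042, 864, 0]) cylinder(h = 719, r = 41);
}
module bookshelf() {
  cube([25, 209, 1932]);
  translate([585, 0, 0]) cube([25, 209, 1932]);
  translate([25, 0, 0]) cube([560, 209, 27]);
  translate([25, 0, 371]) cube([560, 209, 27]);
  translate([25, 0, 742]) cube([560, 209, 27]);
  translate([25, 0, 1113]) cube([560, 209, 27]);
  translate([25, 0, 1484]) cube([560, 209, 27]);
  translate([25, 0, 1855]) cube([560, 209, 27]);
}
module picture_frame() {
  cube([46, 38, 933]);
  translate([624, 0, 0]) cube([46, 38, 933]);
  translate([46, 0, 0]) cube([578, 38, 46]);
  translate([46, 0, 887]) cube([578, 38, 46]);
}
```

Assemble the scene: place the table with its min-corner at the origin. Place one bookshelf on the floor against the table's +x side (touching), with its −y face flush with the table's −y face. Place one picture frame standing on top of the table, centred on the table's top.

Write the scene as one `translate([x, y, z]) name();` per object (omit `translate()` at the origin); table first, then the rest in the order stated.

table();
translate([1112, 0, 0]) bookshelf();
translate([221, 448, 748]) picture_frame();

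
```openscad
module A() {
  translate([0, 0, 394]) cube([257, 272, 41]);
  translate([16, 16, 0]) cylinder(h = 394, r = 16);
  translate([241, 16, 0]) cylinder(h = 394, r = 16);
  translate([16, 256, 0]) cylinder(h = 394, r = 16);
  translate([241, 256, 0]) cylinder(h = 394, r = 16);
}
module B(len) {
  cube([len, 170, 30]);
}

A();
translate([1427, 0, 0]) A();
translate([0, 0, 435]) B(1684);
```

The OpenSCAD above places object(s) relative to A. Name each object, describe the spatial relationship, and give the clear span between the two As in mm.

Second stool starts at x = 1427; first ends at x = 257; clear span = 1427 − 257 = 1170 mm.

A is a stool. B is a beam. A beam spans the tops of two stools. The clear span between the two stools is 1170 mm.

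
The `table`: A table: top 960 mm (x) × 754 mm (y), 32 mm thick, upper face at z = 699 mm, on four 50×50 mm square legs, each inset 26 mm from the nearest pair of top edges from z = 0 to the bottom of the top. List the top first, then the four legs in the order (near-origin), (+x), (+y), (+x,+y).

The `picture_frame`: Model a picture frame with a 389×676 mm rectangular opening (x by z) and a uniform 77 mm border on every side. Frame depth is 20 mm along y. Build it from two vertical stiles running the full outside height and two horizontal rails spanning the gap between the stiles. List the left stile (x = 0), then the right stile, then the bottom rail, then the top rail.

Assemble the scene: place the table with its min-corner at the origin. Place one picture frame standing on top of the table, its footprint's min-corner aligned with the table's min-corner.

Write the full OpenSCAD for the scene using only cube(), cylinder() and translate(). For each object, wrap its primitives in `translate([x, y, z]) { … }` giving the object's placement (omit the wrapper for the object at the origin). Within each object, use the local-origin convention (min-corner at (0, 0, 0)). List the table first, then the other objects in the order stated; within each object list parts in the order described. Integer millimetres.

translate([0, 0, 667]) cube([960, 754, 32]);
translate([26, 26, 0]) cube([50, 50, 667]);
translate([884, 26, 0]) cube([50, 50, 667]);
translate([26, 678, 0]) cube([50, 50, 667]);
translate([884, 678, 0]) cube([50, 50, 667]);
translate([0, 0, 699]) {
  cube([77, 20, 830]);
  translate([466, 0, 0]) cube([77, 20, 830]);
  translate([77, 0, 0]) cube([389, 20, 77]);
  translate([77, 0, 753]) cube([389, 20, 77]);
}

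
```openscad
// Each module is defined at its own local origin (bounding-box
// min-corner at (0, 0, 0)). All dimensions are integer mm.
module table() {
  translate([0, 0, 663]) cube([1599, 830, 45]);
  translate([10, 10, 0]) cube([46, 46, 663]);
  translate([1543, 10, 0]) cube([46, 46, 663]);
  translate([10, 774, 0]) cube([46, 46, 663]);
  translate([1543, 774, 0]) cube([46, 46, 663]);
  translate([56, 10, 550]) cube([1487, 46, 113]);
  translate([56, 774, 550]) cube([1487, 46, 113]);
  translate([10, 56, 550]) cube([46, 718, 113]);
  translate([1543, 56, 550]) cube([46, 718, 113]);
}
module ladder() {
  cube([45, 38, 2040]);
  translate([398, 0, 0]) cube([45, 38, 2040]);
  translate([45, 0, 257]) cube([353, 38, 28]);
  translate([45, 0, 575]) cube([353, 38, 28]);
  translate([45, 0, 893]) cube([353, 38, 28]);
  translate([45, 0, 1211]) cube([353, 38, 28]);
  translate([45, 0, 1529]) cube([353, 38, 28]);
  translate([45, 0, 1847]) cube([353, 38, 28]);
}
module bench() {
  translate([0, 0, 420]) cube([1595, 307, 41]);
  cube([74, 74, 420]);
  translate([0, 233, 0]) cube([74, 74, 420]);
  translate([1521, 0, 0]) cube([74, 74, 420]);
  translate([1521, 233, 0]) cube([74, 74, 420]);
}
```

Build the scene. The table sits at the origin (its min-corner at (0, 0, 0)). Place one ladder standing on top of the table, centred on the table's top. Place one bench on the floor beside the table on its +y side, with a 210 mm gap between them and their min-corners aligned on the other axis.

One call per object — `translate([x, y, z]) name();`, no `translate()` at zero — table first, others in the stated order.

table();
translate([578, 396, 708]) ladder();
translate([0, 1040, 0]) bench();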